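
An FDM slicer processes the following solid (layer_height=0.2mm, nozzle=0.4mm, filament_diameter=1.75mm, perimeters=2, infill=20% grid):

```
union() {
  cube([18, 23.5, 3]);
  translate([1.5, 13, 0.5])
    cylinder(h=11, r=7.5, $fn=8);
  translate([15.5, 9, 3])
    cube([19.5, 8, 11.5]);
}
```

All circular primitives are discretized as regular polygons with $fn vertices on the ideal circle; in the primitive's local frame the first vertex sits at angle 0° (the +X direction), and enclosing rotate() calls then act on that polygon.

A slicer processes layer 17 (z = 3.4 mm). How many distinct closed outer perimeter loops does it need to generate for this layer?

2

At z = 3.4 mm: the cube is not intersected at this z (z outside [0, 3]); the cylinder at (1.5, 13): section is a regular 8-gon, circumradius r=7.5; the cube at (15.5, 9) is present — its section is the full 19.5×8 rectangle; Merging all regions: the 2 present regions are separate (no shared area or edge), so areas and boundary lengths simply add and each stays a separate island — 2 connected regions. The result has 2 disconnected regions.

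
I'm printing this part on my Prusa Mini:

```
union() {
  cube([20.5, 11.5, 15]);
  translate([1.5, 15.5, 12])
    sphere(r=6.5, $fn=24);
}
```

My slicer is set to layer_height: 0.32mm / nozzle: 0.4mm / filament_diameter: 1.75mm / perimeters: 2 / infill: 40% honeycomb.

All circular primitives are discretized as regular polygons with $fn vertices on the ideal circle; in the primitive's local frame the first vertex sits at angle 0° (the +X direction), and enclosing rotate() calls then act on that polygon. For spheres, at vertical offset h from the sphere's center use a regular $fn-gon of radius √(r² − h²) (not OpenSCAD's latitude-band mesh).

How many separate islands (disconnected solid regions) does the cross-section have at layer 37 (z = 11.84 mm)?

1

At z = 11.84 mm: the cube is present — its section is the full 20.5×11.5 rectangle; the sphere at (1.5, 15.5): section is a regular 24-gon, circumradius = √(r²−h²) = √(6.5²−0.16²) = 6.498; Merging all regions: the regions partially overlap (shared area 12.30 mm²), so overlapping operands fuse into one piece — 1 connected region. Overall, the cross-section is a single solid region. Island count = 1.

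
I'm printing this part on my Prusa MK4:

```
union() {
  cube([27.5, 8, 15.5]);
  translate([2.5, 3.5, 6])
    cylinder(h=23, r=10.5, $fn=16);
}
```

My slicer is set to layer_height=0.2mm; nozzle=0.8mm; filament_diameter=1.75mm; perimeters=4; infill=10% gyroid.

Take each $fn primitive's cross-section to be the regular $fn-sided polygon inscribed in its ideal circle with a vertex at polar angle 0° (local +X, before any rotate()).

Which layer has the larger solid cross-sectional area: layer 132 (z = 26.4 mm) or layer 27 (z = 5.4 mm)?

layer 132 (z = 26.4 mm)

Layer 132 (z = 26.4): the cube is not intersected at this z (z outside [0, 15.5]); the cylinder at (2.5, 3.5): section is a regular 16-gon, circumradius r=10.5 (area = (16/2)·10.500²·sin(360°/16) = 337.53 mm²); Taking the union: only the r=10.5 cylinder at (2.5, 3.5) is present, so the union is just that shape — area = 337.53 mm². So its area = 337.53 mm². Layer 27 (z = 5.4): the 27.5×8 cube contributes its full rectangle (area 220.00 mm²); the cylinder at (2.5, 3.5) is absent (z outside [6, 29]); Combining (union): only the 27.5×8 cube is present, so the union is just that shape — area = 220.00 mm². So its area = 220.00 mm². Layer 132 is larger (337.53 vs 220.00 mm²).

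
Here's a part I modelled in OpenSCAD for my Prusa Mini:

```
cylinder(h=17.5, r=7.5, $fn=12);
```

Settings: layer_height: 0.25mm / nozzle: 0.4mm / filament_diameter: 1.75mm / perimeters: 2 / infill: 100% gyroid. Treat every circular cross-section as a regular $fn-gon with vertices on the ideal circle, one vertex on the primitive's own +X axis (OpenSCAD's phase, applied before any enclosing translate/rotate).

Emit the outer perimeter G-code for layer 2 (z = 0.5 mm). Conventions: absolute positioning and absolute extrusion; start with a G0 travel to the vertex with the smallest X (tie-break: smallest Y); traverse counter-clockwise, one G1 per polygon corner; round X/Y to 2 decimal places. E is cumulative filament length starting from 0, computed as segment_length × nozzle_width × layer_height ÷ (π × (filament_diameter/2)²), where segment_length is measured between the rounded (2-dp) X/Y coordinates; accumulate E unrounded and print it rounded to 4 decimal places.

At z = 0.5 mm: the cylinder: section is a regular 12-gon, circumradius r=7.5. The outline is a single polygon with 12 vertices. Extrusion per mm of travel: 0.4 × 0.25 / (π × 0.875²) = 0.041575. Accumulating E over each segment gives final E = 1.9376.

G0 X-7.50 Y0.00 Z0.50
G1 X-6.50 Y-3.75 E0.1614
G1 X-3.75 Y-6.50 E0.3230
G1 X0.00 Y-7.50 E0.4844
G1 X3.75 Y-6.50 E0.6458
G1 X6.50 Y-3.75 E0.8074
G1 X7.50 Y0.00 E0.9688
G1 X6.50 Y3.75 E1.1302
G1 X3.75 Y6.50 E1.2918
G1 X0.00 Y7.50 E1.4532
G1 X-3.75 Y6.50 E1.6146
G1 X-6.50 Y3.75 E1.7762
G1 X-7.50 Y0.00 E1.9376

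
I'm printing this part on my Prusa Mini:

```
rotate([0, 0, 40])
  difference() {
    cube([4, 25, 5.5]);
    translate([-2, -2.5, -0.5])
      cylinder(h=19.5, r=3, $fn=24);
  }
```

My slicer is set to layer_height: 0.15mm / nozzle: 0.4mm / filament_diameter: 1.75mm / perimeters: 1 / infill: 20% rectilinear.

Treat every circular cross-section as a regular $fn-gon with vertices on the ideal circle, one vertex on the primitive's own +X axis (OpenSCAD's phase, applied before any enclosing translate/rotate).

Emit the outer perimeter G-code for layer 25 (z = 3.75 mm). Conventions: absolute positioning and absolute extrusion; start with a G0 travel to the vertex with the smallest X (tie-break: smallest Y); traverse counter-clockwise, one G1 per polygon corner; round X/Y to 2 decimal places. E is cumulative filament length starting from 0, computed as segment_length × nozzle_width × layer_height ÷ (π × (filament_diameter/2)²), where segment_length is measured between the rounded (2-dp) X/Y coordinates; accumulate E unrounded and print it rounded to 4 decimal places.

At z = 3.75 mm: the 4×25 cube contributes its full rectangle; the r=3 cylinder at (-2, -2.5) contributes a regular 24-gon of circumradius 3; After the difference (first − rest): starting from the 4×25 cube, the r=3 cylinder at (-2, -2.5) misses the remaining region (no effect) — 1 connected region; (rotated 40° about Z; rotation is an isometry so areas/perimeters/island counts are preserved). The outline is a single polygon with 4 vertices. Extrusion per mm of travel: 0.4 × 0.15 / (π × 0.875²) = 0.024945. Accumulating E over each segment gives final E = 1.4466.

G0 X-16.07 Y19.15 Z3.75
G1 X0.00 Y0.00 E0.6236
G1 X3.06 Y2.57 E0.7233
G1 X-13.01 Y21.72 E1.3469
G1 X-16.07 Y19.15 E1.4466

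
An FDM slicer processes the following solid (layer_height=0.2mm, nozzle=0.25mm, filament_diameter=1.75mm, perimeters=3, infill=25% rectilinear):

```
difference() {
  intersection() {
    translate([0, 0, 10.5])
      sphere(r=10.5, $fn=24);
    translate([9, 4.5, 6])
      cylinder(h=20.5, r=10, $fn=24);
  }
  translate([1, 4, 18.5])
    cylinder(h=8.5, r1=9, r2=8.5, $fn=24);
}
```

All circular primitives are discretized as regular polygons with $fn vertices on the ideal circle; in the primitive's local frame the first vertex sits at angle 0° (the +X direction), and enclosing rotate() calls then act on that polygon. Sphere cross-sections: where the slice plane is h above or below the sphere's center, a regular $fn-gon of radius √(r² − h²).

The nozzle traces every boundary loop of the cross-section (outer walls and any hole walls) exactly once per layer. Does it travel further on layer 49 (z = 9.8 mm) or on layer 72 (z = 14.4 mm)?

Layer 49 (z = 9.8): the r=10.5 sphere contributes a regular 24-gon of circumradius √(10.5²−0.7²) = 10.477 (perimeter = 2·24·10.477·sin(180°/24) = 65.64 mm); the r=10 cylinder at (9, 4.5) contributes a regular 24-gon of circumradius 10 (perimeter = 2·24·10.000·sin(180°/24) = 62.65 mm); Taking the intersection: the r=10 cylinder at (9, 4.5) partially overlaps the r=10.5 sphere; clipping to the common part keeps 129.30 mm² — boundary = 43.03 mm; the cone at (1, 4) is not intersected at this z (z outside [18.5, 27]); After the difference (first − rest): none of the subtracted shapes is present at this height, so the result so far is unchanged — boundary = 43.03 mm. So its perimeter = 43.03 mm. Layer 72 (z = 14.4): the r=10.5 sphere slices to a regular 24-gon of circumradius 9.749 (√(r²−h²) with h=3.9 from center) (perimeter = 2·24·9.749·sin(180°/24) = 61.08 mm); the r=10 cylinder at (9, 4.5) gives a regular 24-gon of circumradius 10 (constant along its height) (perimeter = 2·24·10.000·sin(180°/24) = 62.65 mm); Keeping only the common overlap: the r=10 cylinder at (9, 4.5) partially overlaps the r=10.5 sphere; clipping to the common part keeps 114.25 mm² — boundary = 40.67 mm; the cone at (1, 4) does not reach this height (z outside [18.5, 27]); Subtracting the remaining from the first: none of the subtracted shapes is present at this height, so the result so far is unchanged — boundary = 40.67 mm. So its perimeter = 40.67 mm. Layer 49 is larger (43.03 vs 40.67 mm).

layer 49 (z = 9.8 mm)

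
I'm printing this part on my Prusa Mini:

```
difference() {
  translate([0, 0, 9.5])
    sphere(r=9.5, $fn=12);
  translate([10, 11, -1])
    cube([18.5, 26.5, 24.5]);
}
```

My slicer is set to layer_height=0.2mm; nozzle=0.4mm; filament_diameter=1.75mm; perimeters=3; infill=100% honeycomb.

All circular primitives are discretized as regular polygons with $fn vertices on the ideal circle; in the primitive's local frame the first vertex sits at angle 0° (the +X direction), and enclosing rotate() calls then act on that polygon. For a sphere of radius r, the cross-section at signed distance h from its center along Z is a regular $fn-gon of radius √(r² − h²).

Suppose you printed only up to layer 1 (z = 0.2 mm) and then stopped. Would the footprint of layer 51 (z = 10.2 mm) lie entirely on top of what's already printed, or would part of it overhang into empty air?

part overhangs

Compare the two slices. At z = 0.2: the r=9.5 sphere slices to a regular 12-gon of circumradius 1.939 (√(r²−h²) with h=9.3 from center) (area = (12/2)·1.939²·sin(360°/12) = 11.28 mm²); the 18.5×26.5 cube at (10, 11) contributes its full rectangle (area 490.25 mm²); Taking the first minus the rest: starting from the r=9.5 sphere (11.28 mm²), the 18.5×26.5 cube at (10, 11) misses the remaining region (no effect) — area = 11.28 mm². At z = 10.2: the r=9.5 sphere slices to a regular 12-gon of circumradius 9.474 (√(r²−h²) with h=0.7 from center) (area = (12/2)·9.474²·sin(360°/12) = 269.28 mm²); the cube at (10, 11) (footprint 18.5×26.5) is included at this height (area 490.25 mm²); Subtracting the remaining from the first: starting from the r=9.5 sphere (269.28 mm²), the 18.5×26.5 cube at (10, 11) misses the remaining region (no effect) — area = 269.28 mm². Checking containment: at z = 10.2 the cross-section extends beyond the z = 0.2 cross-section by about 258.00 mm².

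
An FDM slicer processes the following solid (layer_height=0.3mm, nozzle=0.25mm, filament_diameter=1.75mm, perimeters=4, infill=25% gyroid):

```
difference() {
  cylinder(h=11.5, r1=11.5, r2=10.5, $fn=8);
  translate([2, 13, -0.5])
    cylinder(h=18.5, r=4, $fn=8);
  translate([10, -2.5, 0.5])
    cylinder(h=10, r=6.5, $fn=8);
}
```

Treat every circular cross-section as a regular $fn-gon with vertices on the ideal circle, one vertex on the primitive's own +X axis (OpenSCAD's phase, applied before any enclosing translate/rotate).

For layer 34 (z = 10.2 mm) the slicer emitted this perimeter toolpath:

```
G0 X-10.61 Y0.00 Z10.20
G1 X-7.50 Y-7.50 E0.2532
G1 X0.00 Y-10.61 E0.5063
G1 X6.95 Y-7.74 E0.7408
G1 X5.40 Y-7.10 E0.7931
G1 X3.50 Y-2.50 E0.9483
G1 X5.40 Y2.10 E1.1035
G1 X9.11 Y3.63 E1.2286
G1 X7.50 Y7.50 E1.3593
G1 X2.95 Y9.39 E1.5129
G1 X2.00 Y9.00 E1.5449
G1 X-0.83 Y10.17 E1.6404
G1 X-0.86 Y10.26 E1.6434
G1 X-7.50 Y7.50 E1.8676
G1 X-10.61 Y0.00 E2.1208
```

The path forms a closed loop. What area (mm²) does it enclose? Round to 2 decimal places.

266.65 mm²

Apply the shoelace formula to the sequence of (X, Y) vertices; enclosed area = 266.65 mm².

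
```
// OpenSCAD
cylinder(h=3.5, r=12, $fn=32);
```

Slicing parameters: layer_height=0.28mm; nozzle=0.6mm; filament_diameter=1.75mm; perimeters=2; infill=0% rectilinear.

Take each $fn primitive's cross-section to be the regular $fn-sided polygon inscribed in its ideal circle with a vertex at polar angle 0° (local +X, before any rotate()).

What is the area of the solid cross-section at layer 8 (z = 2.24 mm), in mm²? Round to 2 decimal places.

449.49 mm²

At z = 2.24 mm: the r=12 cylinder gives a regular 32-gon of circumradius 12 (constant along its height) (area = (32/2)·12.000²·sin(360°/32) = 449.49 mm²). Overall, the cross-section is a single solid region. Net area = 449.49 mm².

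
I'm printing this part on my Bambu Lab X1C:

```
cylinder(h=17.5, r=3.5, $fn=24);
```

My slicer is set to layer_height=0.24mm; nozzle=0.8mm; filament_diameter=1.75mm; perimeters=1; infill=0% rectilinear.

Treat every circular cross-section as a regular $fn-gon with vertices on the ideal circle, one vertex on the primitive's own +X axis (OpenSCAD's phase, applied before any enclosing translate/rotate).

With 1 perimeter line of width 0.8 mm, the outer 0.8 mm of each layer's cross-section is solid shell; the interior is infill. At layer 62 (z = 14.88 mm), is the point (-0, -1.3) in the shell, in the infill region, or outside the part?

At z = 14.88 mm: the cylinder: section is a regular 24-gon, circumradius r=3.5. Overall, the cross-section is a single solid region. The nearest boundary edge runs (-0.91, -3.38)→(-0.00, -3.50); distance from the point to it = 2.18 mm. The point is inside the cross-section and 2.18 mm from the nearest boundary — more than the 0.8 mm shell width (1 × 0.8), so it's in the infill interior.

infill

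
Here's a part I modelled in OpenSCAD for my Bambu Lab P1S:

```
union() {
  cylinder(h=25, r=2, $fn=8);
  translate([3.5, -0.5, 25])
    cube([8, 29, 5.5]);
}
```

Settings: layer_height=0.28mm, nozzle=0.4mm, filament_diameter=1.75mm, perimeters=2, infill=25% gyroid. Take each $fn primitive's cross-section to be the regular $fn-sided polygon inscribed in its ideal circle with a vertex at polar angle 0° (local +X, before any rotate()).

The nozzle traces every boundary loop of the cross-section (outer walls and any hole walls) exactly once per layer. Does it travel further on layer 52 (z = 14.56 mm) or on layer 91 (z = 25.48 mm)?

layer 91 (z = 25.48 mm)

Layer 52 (z = 14.56): the r=2 cylinder contributes a regular 8-gon of circumradius 2 (perimeter = 2·8·2.000·sin(180°/8) = 12.25 mm); the cube at (3.5, -0.5) is not intersected at this z (z outside [25, 30.5]); Combining (union): only the r=2 cylinder is present, so the union is just that shape — boundary = 12.25 mm. So its perimeter = 12.25 mm. Layer 91 (z = 25.48): the cylinder is absent (z outside [0, 25]); the cube at (3.5, -0.5) is present — its section is the full 8×29 rectangle (perimeter 74.00 mm); Combining (union): only the 8×29 cube at (3.5, -0.5) is present, so the union is just that shape — boundary = 74.00 mm. So its perimeter = 74.00 mm. Layer 91 is larger (74.00 vs 12.25 mm).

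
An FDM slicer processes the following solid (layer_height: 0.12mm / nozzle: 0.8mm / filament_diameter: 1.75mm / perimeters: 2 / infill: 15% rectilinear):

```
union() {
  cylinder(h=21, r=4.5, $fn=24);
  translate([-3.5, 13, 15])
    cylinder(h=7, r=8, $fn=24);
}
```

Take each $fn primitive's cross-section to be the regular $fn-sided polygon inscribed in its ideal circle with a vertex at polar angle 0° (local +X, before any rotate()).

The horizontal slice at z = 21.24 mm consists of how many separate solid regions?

1

At z = 21.24 mm: the cylinder is not intersected at this z (z outside [0, 21]); the r=8 cylinder at (-3.5, 13) gives a regular 24-gon of circumradius 8 (constant along its height); Taking the union: only the r=8 cylinder at (-3.5, 13) is present, so the union is just that shape — 1 connected region. The result has 1 disconnected region.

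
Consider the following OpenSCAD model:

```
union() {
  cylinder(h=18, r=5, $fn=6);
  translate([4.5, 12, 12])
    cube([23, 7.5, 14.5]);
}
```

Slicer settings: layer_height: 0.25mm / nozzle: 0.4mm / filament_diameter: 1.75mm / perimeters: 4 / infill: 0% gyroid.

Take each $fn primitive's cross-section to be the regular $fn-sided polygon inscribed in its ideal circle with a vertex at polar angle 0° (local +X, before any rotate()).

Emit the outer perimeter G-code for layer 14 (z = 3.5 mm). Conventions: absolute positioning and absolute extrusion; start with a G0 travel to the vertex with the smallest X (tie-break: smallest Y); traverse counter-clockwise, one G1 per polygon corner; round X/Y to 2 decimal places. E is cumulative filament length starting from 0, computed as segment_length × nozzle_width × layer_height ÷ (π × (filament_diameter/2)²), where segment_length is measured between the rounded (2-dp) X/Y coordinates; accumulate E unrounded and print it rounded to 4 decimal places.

G0 X-5.00 Y0.00 Z3.50
G1 X-2.50 Y-4.33 E0.2079
G1 X2.50 Y-4.33 E0.4157
G1 X5.00 Y0.00 E0.6236
G1 X2.50 Y4.33 E0.8315
G1 X-2.50 Y4.33 E1.0394
G1 X-5.00 Y0.00 E1.2472

At z = 3.5 mm: the cylinder: section is a regular 6-gon, circumradius r=5; the cube at (4.5, 12) does not reach this height (z outside [12, 26.5]); Taking the union: only the r=5 cylinder is present, so the union is just that shape — 1 connected region. The outline is a single polygon with 6 vertices. Extrusion per mm of travel: 0.4 × 0.25 / (π × 0.875²) = 0.041575. Accumulating E over each segment gives final E = 1.2472.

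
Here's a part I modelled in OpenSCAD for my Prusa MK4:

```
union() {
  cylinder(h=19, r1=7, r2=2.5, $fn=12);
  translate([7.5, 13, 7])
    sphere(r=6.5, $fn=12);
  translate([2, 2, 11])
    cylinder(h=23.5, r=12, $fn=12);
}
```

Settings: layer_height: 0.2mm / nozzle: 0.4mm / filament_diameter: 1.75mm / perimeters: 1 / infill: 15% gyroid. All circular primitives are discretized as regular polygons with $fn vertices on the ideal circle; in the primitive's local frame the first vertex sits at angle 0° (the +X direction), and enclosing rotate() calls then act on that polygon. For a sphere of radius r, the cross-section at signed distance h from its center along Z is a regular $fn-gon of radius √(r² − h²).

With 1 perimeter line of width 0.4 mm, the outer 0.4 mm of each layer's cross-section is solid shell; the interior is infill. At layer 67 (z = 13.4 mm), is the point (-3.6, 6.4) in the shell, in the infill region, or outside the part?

At z = 13.4 mm: the cone (r1=7→r2=2.5) has section circumradius 3.826 here — a regular 12-gon; the r=6.5 sphere at (7.5, 13) slices to a regular 12-gon of circumradius 1.136 (√(r²−h²) with h=6.4 from center); the r=12 cylinder at (2, 2) contributes a regular 12-gon of circumradius 12; Taking the union: the regions partially overlap (shared area 44.84 mm²), so overlapping operands fuse into one piece — 1 connected region. Overall, the cross-section is a single solid region. The nearest boundary edge runs (-8.39, 8.00)→(-4.00, 12.39); distance from the point to it = 4.52 mm. The point is inside the cross-section and 4.52 mm from the nearest boundary — more than the 0.4 mm shell width (1 × 0.4), so it's in the infill interior.

infill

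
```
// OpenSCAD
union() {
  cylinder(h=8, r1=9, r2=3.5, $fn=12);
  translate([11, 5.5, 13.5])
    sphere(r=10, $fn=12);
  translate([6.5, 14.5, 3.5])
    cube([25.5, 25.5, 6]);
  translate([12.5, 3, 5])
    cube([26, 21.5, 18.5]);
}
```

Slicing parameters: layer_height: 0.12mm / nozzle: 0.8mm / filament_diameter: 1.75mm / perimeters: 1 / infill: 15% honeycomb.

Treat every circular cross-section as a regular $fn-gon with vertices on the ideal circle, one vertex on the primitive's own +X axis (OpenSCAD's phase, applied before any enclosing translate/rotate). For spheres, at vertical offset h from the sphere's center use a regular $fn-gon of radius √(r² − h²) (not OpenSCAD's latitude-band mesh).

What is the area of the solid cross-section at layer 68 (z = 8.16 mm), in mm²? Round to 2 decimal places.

At z = 8.16 mm: the cone is not intersected at this z (z outside [0, 8]); the r=10 sphere at (11, 5.5) slices to a regular 12-gon of circumradius 8.455 (√(r²−h²) with h=5.34 from center) (area = (12/2)·8.455²·sin(360°/12) = 214.45 mm²); the 25.5×25.5 cube at (6.5, 14.5) contributes its full rectangle (area 650.25 mm²); the 26×21.5 cube at (12.5, 3) contributes its full rectangle (area 559.00 mm²); Combining (union): the regions partially overlap — summed areas 1423.70 mm² minus the doubly-counted overlap 252.78 mm² gives 1170.92 mm² — area = 1170.92 mm². Overall, the cross-section is a single solid region. Net area = 1170.92 mm².

1170.92 mm²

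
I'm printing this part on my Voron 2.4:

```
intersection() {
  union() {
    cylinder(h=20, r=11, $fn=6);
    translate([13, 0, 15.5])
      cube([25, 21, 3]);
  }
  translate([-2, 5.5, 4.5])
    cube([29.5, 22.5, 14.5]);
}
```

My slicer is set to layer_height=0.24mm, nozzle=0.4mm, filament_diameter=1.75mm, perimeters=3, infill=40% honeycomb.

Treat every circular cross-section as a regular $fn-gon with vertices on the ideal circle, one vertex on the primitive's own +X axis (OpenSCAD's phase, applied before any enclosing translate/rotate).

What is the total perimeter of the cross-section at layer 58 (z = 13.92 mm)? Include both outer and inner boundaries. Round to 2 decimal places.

At z = 13.92 mm: the cylinder: section is a regular 6-gon, circumradius r=11 (perimeter = 2·6·11.000·sin(180°/6) = 66.00 mm); the cube at (13, 0) is absent (z outside [15.5, 18.5]); Taking the union: only the r=11 cylinder is present, so the union is just that shape — boundary = 66.00 mm; the cube at (-2, 5.5) is present — its section is the full 29.5×22.5 rectangle (perimeter 104.00 mm); After intersecting: the 29.5×22.5 cube at (-2, 5.5) partially overlaps that combined region; clipping to the common part keeps 34.88 mm² — boundary = 26.00 mm. Overall, the cross-section is a single solid region. Total boundary length (outer) = 26.00 mm.

26.00 mm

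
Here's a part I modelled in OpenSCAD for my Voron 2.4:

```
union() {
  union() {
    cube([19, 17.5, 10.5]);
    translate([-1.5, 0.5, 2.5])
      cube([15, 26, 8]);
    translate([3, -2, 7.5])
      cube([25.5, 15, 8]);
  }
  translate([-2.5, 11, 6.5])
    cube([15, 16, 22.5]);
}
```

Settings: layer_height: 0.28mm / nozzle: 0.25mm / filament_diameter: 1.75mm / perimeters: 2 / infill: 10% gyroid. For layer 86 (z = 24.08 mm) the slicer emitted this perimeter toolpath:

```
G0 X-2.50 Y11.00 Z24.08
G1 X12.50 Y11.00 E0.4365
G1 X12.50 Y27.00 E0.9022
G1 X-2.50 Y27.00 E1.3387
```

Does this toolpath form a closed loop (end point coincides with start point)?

Start point (G0): (-2.50, 11.00). End point (last G1): the path does not return to the start — open.

no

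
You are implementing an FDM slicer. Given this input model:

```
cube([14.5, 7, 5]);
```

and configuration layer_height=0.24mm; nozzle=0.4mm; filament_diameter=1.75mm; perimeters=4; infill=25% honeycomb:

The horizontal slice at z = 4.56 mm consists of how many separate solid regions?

1

At z = 4.56 mm: the cube (footprint 14.5×7) is included at this height. The result has 1 disconnected region.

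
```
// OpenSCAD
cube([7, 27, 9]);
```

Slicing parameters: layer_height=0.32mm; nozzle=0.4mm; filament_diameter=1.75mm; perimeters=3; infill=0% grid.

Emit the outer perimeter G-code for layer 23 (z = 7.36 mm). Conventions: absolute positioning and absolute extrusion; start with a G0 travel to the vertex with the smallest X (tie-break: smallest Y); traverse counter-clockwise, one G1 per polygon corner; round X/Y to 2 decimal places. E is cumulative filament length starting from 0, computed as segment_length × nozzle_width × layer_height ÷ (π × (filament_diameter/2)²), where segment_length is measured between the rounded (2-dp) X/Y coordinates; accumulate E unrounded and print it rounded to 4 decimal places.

G0 X0.00 Y0.00 Z7.36
G1 X7.00 Y0.00 E0.3725
G1 X7.00 Y27.00 E1.8094
G1 X0.00 Y27.00 E2.1819
G1 X0.00 Y0.00 E3.6187

At z = 7.36 mm: the cube (footprint 7×27) is included at this height. The outline is a single polygon with 4 vertices. Extrusion per mm of travel: 0.4 × 0.32 / (π × 0.875²) = 0.053216. Accumulating E over each segment gives final E = 3.6187.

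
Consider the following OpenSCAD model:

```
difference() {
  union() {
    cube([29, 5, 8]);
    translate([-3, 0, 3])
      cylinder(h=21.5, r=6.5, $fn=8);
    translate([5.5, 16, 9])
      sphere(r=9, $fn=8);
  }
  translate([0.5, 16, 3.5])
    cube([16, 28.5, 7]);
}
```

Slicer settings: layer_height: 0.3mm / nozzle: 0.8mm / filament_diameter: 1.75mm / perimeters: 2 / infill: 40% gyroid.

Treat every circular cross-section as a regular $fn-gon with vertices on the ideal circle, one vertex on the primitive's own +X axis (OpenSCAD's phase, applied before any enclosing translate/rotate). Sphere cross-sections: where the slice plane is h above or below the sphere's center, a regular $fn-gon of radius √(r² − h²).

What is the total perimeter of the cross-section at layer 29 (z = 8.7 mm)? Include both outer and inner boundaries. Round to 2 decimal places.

At z = 8.7 mm: the cube is absent (z outside [0, 8]); the r=6.5 cylinder at (-3, 0) contributes a regular 8-gon of circumradius 6.5 (perimeter = 2·8·6.500·sin(180°/8) = 39.80 mm); the r=9 sphere at (5.5, 16) contributes a regular 8-gon of circumradius √(9²−0.3²) = 8.995 (perimeter = 2·8·8.995·sin(180°/8) = 55.08 mm); Merging all regions: the 2 present regions are separate (no shared area or edge), so areas and boundary lengths simply add and each stays a separate island — boundary = 94.87 mm; the cube at (0.5, 16) (footprint 16×28.5) is included at this height (perimeter 89.00 mm); Subtracting the remaining from the first: starting from that combined region, the 16×28.5 cube at (0.5, 16) partially overlaps it — only the 97.01 mm² overlap (of its 456.00 mm²) is removed, clipping the outline — boundary = 96.61 mm. Overall, the cross-section has 2 separate islands. Total boundary length (outer) = 96.61 mm.

96.61 mm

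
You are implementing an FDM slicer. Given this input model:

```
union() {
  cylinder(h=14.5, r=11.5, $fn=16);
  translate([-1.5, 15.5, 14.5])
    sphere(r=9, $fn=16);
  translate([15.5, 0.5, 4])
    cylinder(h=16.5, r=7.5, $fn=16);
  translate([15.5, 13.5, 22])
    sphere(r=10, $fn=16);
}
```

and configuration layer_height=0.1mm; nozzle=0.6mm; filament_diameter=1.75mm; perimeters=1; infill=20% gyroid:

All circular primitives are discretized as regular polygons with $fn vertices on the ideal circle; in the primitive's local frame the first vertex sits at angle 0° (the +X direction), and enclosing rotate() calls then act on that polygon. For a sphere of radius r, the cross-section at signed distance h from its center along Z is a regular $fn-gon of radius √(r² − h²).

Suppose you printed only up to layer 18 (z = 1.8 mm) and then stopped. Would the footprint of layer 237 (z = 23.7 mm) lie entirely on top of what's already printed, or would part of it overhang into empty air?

Compare the two slices. At z = 1.8: the r=11.5 cylinder gives a regular 16-gon of circumradius 11.5 (constant along its height) (area = (16/2)·11.500²·sin(360°/16) = 404.88 mm²); the sphere at (-1.5, 15.5) does not reach this height (|z−center|=12.700 > r=9); the cylinder at (15.5, 0.5) is absent (z outside [4, 20.5]); the sphere at (15.5, 13.5) is absent (|z−center|=20.200 > r=10); Taking the union: only the r=11.5 cylinder is present, so the union is just that shape — area = 404.88 mm². At z = 23.7: the cylinder is absent (z outside [0, 14.5]); the sphere at (-1.5, 15.5) is not intersected at this z (|z−center|=9.200 > r=9); the cylinder at (15.5, 0.5) is absent (z outside [4, 20.5]); the sphere at (15.5, 13.5): section is a regular 16-gon, circumradius = √(r²−h²) = √(10²−1.7²) = 9.854 (area = (16/2)·9.854²·sin(360°/16) = 297.30 mm²); Taking the union: only the r=10 sphere at (15.5, 13.5) is present, so the union is just that shape — area = 297.30 mm². Checking containment: at z = 23.7 the cross-section extends beyond the z = 1.8 cross-section by about 295.69 mm².

part overhangs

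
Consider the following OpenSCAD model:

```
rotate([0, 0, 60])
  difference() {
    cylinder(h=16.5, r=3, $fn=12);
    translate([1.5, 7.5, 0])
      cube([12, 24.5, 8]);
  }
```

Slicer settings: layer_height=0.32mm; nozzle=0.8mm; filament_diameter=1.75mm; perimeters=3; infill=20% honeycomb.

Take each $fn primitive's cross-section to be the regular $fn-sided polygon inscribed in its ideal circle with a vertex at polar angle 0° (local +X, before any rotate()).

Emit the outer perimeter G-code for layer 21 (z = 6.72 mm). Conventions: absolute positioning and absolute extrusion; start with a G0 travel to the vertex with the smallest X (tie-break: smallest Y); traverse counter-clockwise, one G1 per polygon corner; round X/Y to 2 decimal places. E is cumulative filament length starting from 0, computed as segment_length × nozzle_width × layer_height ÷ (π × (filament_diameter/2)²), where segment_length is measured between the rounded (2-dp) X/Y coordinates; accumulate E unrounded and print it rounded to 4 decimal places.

G0 X-3.00 Y0.00 Z6.72
G1 X-2.60 Y-1.50 E0.1652
G1 X-1.50 Y-2.60 E0.3308
G1 X0.00 Y-3.00 E0.4960
G1 X1.50 Y-2.60 E0.6613
G1 X2.60 Y-1.50 E0.8268
G1 X3.00 Y0.00 E0.9921
G1 X2.60 Y1.50 E1.1573
G1 X1.50 Y2.60 E1.3228
G1 X0.00 Y3.00 E1.4881
G1 X-1.50 Y2.60 E1.6533
G1 X-2.60 Y1.50 E1.8189
G1 X-3.00 Y0.00 E1.9841

At z = 6.72 mm: the r=3 cylinder gives a regular 12-gon of circumradius 3 (constant along its height); the cube at (1.5, 7.5) (footprint 12×24.5) is included at this height; Taking the first minus the rest: starting from the r=3 cylinder, the 12×24.5 cube at (1.5, 7.5) misses the remaining region (no effect) — 1 connected region; (whole slice rotated 60° about Z — lengths, areas and connectivity unchanged). The outline is a single polygon with 12 vertices. Extrusion per mm of travel: 0.8 × 0.32 / (π × 0.875²) = 0.106432. Accumulating E over each segment gives final E = 1.9841.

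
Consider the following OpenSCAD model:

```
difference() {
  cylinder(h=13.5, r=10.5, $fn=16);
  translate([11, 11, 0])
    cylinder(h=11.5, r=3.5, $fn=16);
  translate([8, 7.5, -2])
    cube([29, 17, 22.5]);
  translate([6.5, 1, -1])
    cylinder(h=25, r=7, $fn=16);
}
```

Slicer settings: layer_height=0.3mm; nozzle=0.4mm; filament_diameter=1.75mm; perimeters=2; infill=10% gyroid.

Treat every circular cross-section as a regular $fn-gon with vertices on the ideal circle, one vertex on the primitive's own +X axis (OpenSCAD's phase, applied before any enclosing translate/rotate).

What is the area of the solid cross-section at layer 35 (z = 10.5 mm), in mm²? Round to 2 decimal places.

At z = 10.5 mm: the r=10.5 cylinder contributes a regular 16-gon of circumradius 10.5 (area = (16/2)·10.500²·sin(360°/16) = 337.53 mm²); the r=3.5 cylinder at (11, 11) gives a regular 16-gon of circumradius 3.5 (constant along its height) (area = (16/2)·3.500²·sin(360°/16) = 37.50 mm²); the cube at (8, 7.5) is present — its section is the full 29×17 rectangle (area 493.00 mm²); the cylinder at (6.5, 1): section is a regular 16-gon, circumradius r=7 (area = (16/2)·7.000²·sin(360°/16) = 150.01 mm²); Subtracting the remaining from the first: starting from the r=10.5 cylinder (337.53 mm²), the r=3.5 cylinder at (11, 11) misses the remaining region (no effect); the 29×17 cube at (8, 7.5) misses the remaining region (no effect); the r=7 cylinder at (6.5, 1) partially overlaps it — only the 115.88 mm² overlap (of its 150.01 mm²) is removed, clipping the outline — area = 221.65 mm². Overall, the cross-section is a single solid region. Net area = 221.65 mm².

221.65 mm²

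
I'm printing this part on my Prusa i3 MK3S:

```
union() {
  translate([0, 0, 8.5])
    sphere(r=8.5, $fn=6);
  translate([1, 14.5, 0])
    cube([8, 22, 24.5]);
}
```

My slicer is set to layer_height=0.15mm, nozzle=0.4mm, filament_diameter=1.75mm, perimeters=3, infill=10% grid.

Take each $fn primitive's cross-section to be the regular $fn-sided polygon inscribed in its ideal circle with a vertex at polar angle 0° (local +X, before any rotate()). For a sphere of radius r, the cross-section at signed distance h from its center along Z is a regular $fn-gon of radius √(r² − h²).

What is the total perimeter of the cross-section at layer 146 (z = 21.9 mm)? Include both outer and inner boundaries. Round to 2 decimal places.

At z = 21.9 mm: the sphere is not intersected at this z (|z−center|=13.400 > r=8.5); the 8×22 cube at (1, 14.5) contributes its full rectangle (perimeter 60.00 mm); Taking the union: only the 8×22 cube at (1, 14.5) is present, so the union is just that shape — boundary = 60.00 mm. Overall, the cross-section is a single solid region. Total boundary length (outer) = 60.00 mm.

60.00 mm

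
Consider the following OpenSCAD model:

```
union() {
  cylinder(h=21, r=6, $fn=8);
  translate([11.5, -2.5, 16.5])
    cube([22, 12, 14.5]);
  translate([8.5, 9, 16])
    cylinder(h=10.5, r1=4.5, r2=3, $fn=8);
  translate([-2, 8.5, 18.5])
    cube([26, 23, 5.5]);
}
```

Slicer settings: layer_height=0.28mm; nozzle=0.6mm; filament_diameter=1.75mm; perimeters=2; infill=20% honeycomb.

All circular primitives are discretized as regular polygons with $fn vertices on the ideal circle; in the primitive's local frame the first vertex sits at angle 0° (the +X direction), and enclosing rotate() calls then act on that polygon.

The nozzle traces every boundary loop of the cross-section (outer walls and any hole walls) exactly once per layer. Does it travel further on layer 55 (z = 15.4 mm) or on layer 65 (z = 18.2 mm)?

layer 65 (z = 18.2 mm)

Layer 55 (z = 15.4): the cylinder: section is a regular 8-gon, circumradius r=6 (perimeter = 2·8·6.000·sin(180°/8) = 36.74 mm); the cube at (11.5, -2.5) is not intersected at this z (z outside [16.5, 31]); the cone at (8.5, 9) is absent (z outside [16, 26.5]); the cube at (-2, 8.5) does not reach this height (z outside [18.5, 24]); Taking the union: only the r=6 cylinder is present, so the union is just that shape — boundary = 36.74 mm. So its perimeter = 36.74 mm. Layer 65 (z = 18.2): the cylinder: section is a regular 8-gon, circumradius r=6 (perimeter = 2·8·6.000·sin(180°/8) = 36.74 mm); the cube at (11.5, -2.5) is present — its section is the full 22×12 rectangle (perimeter 68.00 mm); the cone at (8.5, 9) contributes a regular 8-gon of circumradius 4.186 (interpolated between r1=4.5 and r2=3 at t=0.210) (perimeter = 2·8·4.186·sin(180°/8) = 25.63 mm); the cube at (-2, 8.5) is absent (z outside [18.5, 24]); Merging all regions: the regions partially overlap (shared area 2.24 mm²), so the edge portions inside another operand are dropped and the merged outline is re-measured after clipping — boundary = 122.39 mm. So its perimeter = 122.39 mm. Layer 65 is larger (122.39 vs 36.74 mm).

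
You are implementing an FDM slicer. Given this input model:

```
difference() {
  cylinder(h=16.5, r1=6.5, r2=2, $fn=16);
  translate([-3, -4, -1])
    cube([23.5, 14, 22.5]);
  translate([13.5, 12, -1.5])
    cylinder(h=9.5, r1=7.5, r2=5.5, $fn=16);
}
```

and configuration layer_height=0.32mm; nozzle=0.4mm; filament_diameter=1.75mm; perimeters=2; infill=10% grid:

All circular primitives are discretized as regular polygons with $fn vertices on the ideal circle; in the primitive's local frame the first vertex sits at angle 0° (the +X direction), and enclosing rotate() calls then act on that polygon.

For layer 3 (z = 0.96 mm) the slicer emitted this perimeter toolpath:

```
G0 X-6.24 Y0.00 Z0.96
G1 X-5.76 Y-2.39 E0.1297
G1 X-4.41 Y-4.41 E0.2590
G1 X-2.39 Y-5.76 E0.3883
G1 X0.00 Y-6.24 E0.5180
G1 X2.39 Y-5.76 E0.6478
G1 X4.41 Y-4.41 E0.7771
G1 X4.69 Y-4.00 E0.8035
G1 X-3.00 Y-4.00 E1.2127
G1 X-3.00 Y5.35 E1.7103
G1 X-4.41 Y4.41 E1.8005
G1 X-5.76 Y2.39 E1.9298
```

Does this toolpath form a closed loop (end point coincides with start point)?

no

Start point (G0): (-6.24, 0.00). End point (last G1): the path does not return to the start — open.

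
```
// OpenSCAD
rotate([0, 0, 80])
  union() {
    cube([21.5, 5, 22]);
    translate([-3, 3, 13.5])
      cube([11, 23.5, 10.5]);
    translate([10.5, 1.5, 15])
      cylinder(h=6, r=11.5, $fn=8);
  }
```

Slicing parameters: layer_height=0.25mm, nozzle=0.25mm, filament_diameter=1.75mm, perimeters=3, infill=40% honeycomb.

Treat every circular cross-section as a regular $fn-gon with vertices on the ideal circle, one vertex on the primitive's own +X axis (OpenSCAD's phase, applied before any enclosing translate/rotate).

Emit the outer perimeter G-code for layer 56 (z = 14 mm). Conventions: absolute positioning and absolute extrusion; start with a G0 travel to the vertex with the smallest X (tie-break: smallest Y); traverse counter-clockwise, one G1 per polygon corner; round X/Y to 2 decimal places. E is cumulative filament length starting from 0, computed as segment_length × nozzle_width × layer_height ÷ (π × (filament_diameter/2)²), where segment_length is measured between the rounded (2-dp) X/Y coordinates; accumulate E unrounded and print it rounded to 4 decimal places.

At z = 14 mm: the 21.5×5 cube contributes its full rectangle; the cube at (-3, 3) (footprint 11×23.5) is included at this height; the cylinder at (10.5, 1.5) does not reach this height (z outside [15, 21]); Combining (union): the regions partially overlap (shared area 16.00 mm²), so overlapping operands fuse into one piece — 1 connected region; (whole slice rotated 80° about Z — lengths, areas and connectivity unchanged). The outline is a single polygon with 8 vertices. Extrusion per mm of travel: 0.25 × 0.25 / (π × 0.875²) = 0.025984. Accumulating E over each segment gives final E = 2.6499.

G0 X-26.62 Y1.65 Z14.00
G1 X-3.48 Y-2.43 E0.6106
G1 X-2.95 Y0.52 E0.6884
G1 X0.00 Y0.00 E0.7663
G1 X3.73 Y21.17 E1.3248
G1 X-1.19 Y22.04 E1.4547
G1 X-3.53 Y8.75 E1.8053
G1 X-24.71 Y12.48 E2.3641
G1 X-26.62 Y1.65 E2.6499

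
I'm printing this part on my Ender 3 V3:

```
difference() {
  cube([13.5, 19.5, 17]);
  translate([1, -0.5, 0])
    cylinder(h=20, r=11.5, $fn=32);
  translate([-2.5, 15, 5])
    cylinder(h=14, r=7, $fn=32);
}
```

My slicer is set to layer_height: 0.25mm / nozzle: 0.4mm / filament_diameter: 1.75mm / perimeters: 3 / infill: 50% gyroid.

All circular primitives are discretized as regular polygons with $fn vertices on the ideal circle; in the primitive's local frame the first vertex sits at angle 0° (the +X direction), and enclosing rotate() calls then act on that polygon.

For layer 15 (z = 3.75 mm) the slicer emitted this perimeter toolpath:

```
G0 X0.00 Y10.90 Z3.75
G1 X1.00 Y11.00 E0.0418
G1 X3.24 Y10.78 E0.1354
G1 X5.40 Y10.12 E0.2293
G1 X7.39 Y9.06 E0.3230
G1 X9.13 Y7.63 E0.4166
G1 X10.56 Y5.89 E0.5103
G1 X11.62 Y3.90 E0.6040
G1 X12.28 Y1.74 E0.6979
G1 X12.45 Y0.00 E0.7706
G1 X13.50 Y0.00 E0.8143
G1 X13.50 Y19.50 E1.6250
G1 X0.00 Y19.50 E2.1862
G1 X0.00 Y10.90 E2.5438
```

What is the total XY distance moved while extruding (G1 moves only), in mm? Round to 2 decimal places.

Sum the Euclidean lengths of each G1 segment: total = 61.19 mm.

61.19 mm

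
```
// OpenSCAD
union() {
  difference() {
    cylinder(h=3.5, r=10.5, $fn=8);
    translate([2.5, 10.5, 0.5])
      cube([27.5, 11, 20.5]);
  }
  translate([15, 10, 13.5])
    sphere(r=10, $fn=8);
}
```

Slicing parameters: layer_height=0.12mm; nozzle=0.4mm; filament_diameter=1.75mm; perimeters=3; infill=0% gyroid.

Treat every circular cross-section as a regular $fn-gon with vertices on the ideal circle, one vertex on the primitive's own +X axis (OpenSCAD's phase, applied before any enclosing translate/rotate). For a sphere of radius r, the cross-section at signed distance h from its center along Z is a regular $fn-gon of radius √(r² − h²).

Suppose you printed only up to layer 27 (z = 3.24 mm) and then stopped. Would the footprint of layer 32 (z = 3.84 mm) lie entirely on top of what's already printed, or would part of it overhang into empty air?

Compare the two slices. At z = 3.24: the cylinder: section is a regular 8-gon, circumradius r=10.5 (area = (8/2)·10.500²·sin(360°/8) = 311.83 mm²); the cube at (2.5, 10.5) (footprint 27.5×11) is included at this height (area 302.50 mm²); After the difference (first − rest): starting from the r=10.5 cylinder (311.83 mm²), the 27.5×11 cube at (2.5, 10.5) misses the remaining region (no effect) — area = 311.83 mm²; the sphere at (15, 10) is not intersected at this z (|z−center|=10.260 > r=10); Taking the union: only that combined region is present, so the union is just that shape — area = 311.83 mm². At z = 3.84: the cylinder is not intersected at this z (z outside [0, 3.5]); the cube at (2.5, 10.5) (footprint 27.5×11) is included at this height (area 302.50 mm²); Taking the first minus the rest: the first operand is absent here, so nothing remains; the r=10 sphere at (15, 10) contributes a regular 8-gon of circumradius √(10²−9.66²) = 2.585 (area = (8/2)·2.585²·sin(360°/8) = 18.91 mm²); Taking the union: only the r=10 sphere at (15, 10) is present, so the union is just that shape — area = 18.91 mm². Checking containment: at z = 3.84 the cross-section extends beyond the z = 3.24 cross-section by about 18.91 mm².

part overhangs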